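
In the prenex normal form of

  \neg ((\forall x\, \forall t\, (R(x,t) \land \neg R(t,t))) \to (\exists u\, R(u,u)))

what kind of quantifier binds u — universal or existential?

First replace A → B with ¬A ∨ B.
  \neg (\neg (\forall x\, \forall t\, (R(x,t) \land \neg R(t,t))) \lor (\exists u\, R(u,u)))
Move each ¬ inward, flipping quantifiers it crosses:
  (\forall x\, \forall t\, (R(x,t) \land \neg R(t,t))) \land (\forall u\, \neg R(u,u))
Pull the quantifiers to the front (each side's bound variable is not free in the other side):
  \forall x\, \forall t\, \forall u\, (R(x,t) \land \neg R(t,t) \land \neg R(u,u))
The quantifier \exists u sits under an odd number of negations (counting the antecedent side of each →), so it flips to \forall u.

universal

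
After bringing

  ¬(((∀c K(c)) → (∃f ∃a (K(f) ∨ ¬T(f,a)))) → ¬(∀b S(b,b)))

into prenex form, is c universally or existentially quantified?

existential

Eliminate → and ↔ using ¬ and ∨.
  ¬(¬(¬(∀c K(c)) ∨ (∃f ∃a (K(f) ∨ ¬T(f,a)))) ∨ ¬(∀b S(b,b)))
Drive negations inward (¬∀x A ≡ ∃x ¬A, ¬∃x A ≡ ∀x ¬A, De Morgan for ∧/∨):
  ((∃c ¬K(c)) ∨ (∃f ∃a (K(f) ∨ ¬T(f,a)))) ∧ (∀b S(b,b))
Pull the quantifiers to the front (each side's bound variable is not free in the other side):
  ∃c ∃f ∃a ∀b ((¬K(c) ∨ K(f) ∨ ¬T(f,a)) ∧ S(b,b))
The quantifier ∀c sits under an odd number of negations (counting the antecedent side of each →), so it flips to ∃c.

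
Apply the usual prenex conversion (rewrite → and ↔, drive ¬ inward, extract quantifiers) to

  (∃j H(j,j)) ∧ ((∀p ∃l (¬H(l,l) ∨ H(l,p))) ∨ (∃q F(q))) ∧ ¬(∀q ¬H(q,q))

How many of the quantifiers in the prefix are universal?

1

Push ¬ through the quantifiers and connectives to reach negation normal form:
  (∃j H(j,j)) ∧ ((∀p ∃l (¬H(l,l) ∨ H(l,p))) ∨ (∃q F(q))) ∧ (∃q H(q,q))
Rename bound variables to avoid capture: q↦w.
  (∃j H(j,j)) ∧ ((∀p ∃l (¬H(l,l) ∨ H(l,p))) ∨ (∃q F(q))) ∧ (∃w H(w,w))
Extract every quantifier outward, since the variables are now distinct and don't occur free across branches:
  ∃j ∀p ∃l ∃q ∃w (H(j,j) ∧ (¬H(l,l) ∨ H(l,p) ∨ F(q)) ∧ H(w,w))
The prefix is ∃j ∀p ∃l ∃q ∃w: 1 universal, 4 existential.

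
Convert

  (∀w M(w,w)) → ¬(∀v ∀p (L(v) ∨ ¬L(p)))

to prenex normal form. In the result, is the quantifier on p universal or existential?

existential

First replace A → B with ¬A ∨ B.
  ¬(∀w M(w,w)) ∨ ¬(∀v ∀p (L(v) ∨ ¬L(p)))
Drive negations inward (¬∀x A ≡ ∃x ¬A, ¬∃x A ≡ ∀x ¬A, De Morgan for ∧/∨):
  (∃w ¬M(w,w)) ∨ (∃v ∃p (¬L(v) ∧ L(p)))
All bound variables are already distinct, so no renaming is needed.
Finally move all quantifiers to the prefix:
  ∃w ∃v ∃p (¬M(w,w) ∨ ¬L(v) ∧ L(p))
The quantifier ∀p sits under an odd number of negations (counting the antecedent side of each →), so it flips to ∃p.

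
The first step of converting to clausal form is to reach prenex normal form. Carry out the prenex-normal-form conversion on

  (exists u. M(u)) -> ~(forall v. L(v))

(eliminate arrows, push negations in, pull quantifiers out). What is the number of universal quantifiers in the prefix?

Rewrite implications/biconditionals: A → B as ¬A ∨ B.
  ~(exists u. M(u)) | ~(forall v. L(v))
Drive negations inward (¬∀x A ≡ ∃x ¬A, ¬∃x A ≡ ∀x ¬A, De Morgan for ∧/∨):
  (forall u. ~M(u)) | (exists v. ~L(v))
All bound variables are already distinct, so no renaming is needed.
Finally move all quantifiers to the prefix:
  forall u. exists v. (~M(u) | ~L(v))
The prefix is forall u exists v: 1 universal, 1 existential.

1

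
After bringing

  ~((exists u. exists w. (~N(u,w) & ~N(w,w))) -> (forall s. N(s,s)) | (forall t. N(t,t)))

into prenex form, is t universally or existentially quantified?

First replace A → B with ¬A ∨ B.
  ~(~(exists u. exists w. (~N(u,w) & ~N(w,w))) | (forall s. N(s,s)) | (forall t. N(t,t)))
Drive negations inward (¬∀x A ≡ ∃x ¬A, ¬∃x A ≡ ∀x ¬A, De Morgan for ∧/∨):
  (exists u. exists w. (~N(u,w) & ~N(w,w))) & (exists s. ~N(s,s)) & (exists t. ~N(t,t))
All bound variables are already distinct, so no renaming is needed.
Pull the quantifiers to the front (each side's bound variable is not free in the other side):
  exists u. exists w. exists s. exists t. (~N(u,w) & ~N(w,w) & ~N(s,s) & ~N(t,t))
The quantifier forall t sits under an odd number of negations (counting the antecedent side of each →), so it flips to exists t.

existential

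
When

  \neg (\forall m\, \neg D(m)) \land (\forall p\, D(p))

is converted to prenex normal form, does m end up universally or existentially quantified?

existential

Move each ¬ inward, flipping quantifiers it crosses:
  (\exists m\, D(m)) \land (\forall p\, D(p))
Extract every quantifier outward, since the variables are now distinct and don't occur free across branches:
  \exists m\, \forall p\, (D(m) \land D(p))
The quantifier \forall m sits under an odd number of negations, so it flips to \exists m.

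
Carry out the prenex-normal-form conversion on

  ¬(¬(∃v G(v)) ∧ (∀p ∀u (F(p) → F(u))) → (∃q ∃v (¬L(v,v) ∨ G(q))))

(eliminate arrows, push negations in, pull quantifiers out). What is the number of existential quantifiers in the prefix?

First replace A → B with ¬A ∨ B.
  ¬(¬(¬(∃v G(v)) ∧ (∀p ∀u (¬F(p) ∨ F(u)))) ∨ (∃q ∃v (¬L(v,v) ∨ G(q))))
Move each ¬ inward, flipping quantifiers it crosses:
  (∀v ¬G(v)) ∧ (∀p ∀u (¬F(p) ∨ F(u))) ∧ (∀q ∀v (L(v,v) ∧ ¬G(q)))
Rename bound variables to avoid capture: v↦z1.
  (∀v ¬G(v)) ∧ (∀p ∀u (¬F(p) ∨ F(u))) ∧ (∀q ∀z1 (L(z1,z1) ∧ ¬G(q)))
Extract every quantifier outward, since the variables are now distinct and don't occur free across branches:
  ∀v ∀p ∀u ∀q ∀z1 (¬G(v) ∧ (¬F(p) ∨ F(u)) ∧ L(z1,z1) ∧ ¬G(q))
The prefix is ∀v ∀p ∀u ∀q ∀z1: 5 universal, 0 existential.

0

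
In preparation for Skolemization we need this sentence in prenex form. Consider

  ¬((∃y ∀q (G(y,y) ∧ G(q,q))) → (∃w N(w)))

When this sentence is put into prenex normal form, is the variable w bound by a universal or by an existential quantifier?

First replace A → B with ¬A ∨ B.
  ¬(¬(∃y ∀q (G(y,y) ∧ G(q,q))) ∨ (∃w N(w)))
Drive negations inward (¬∀x A ≡ ∃x ¬A, ¬∃x A ≡ ∀x ¬A, De Morgan for ∧/∨):
  (∃y ∀q (G(y,y) ∧ G(q,q))) ∧ (∀w ¬N(w))
All bound variables are already distinct, so no renaming is needed.
Finally move all quantifiers to the prefix:
  ∃y ∀q ∀w (G(y,y) ∧ G(q,q) ∧ ¬N(w))
The quantifier ∃w sits under an odd number of negations (counting the antecedent side of each →), so it flips to ∀w.

universal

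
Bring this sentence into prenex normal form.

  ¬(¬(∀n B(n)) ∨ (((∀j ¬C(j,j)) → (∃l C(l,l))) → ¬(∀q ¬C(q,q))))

Rewrite implications/biconditionals: A → B as ¬A ∨ B.
  ¬(¬(∀n B(n)) ∨ ¬(¬(∀j ¬C(j,j)) ∨ (∃l C(l,l))) ∨ ¬(∀q ¬C(q,q)))
Drive negations inward (¬∀x A ≡ ∃x ¬A, ¬∃x A ≡ ∀x ¬A, De Morgan for ∧/∨):
  (∀n B(n)) ∧ ((∃j C(j,j)) ∨ (∃l C(l,l))) ∧ (∀q ¬C(q,q))
All bound variables are already distinct, so no renaming is needed.
Extract every quantifier outward, since the variables are now distinct and don't occur free across branches:
  ∀n ∃j ∃l ∀q (B(n) ∧ (C(j,j) ∨ C(l,l)) ∧ ¬C(q,q))

∀n ∃j ∃l ∀q (B(n) ∧ (C(j,j) ∨ C(l,l)) ∧ ¬C(q,q))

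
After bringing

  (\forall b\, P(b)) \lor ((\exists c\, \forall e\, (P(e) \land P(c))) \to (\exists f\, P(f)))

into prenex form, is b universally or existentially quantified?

Rewrite implications/biconditionals: A → B as ¬A ∨ B.
  (\forall b\, P(b)) \lor \neg (\exists c\, \forall e\, (P(e) \land P(c))) \lor (\exists f\, P(f))
Push ¬ through the quantifiers and connectives to reach negation normal form:
  (\forall b\, P(b)) \lor (\forall c\, \exists e\, (\neg P(e) \lor \neg P(c))) \lor (\exists f\, P(f))
Finally move all quantifiers to the prefix:
  \forall b\, \forall c\, \exists e\, \exists f\, (P(b) \lor \neg P(e) \lor \neg P(c) \lor P(f))
The quantifier \forall b sits under an even number of negations (counting the antecedent side of each →), so it remains universal.

universal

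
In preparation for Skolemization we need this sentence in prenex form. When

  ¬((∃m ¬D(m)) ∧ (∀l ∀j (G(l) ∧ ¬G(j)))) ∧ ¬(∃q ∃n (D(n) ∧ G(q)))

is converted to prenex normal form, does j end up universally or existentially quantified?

Push ¬ through the quantifiers and connectives to reach negation normal form:
  ((∀m D(m)) ∨ (∃l ∃j (¬G(l) ∨ G(j)))) ∧ (∀q ∀n (¬D(n) ∨ ¬G(q)))
All bound variables are already distinct, so no renaming is needed.
Pull the quantifiers to the front (each side's bound variable is not free in the other side):
  ∀m ∃l ∃j ∀q ∀n ((D(m) ∨ ¬G(l) ∨ G(j)) ∧ (¬D(n) ∨ ¬G(q)))
The quantifier ∀j sits under an odd number of negations, so it flips to ∃j.

existential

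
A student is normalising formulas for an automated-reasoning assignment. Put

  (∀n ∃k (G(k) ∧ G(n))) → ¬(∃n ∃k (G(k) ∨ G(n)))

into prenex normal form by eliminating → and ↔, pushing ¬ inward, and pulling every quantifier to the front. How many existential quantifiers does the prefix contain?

Eliminate → and ↔ using ¬ and ∨.
  ¬(∀n ∃k (G(k) ∧ G(n))) ∨ ¬(∃n ∃k (G(k) ∨ G(n)))
Move each ¬ inward, flipping quantifiers it crosses:
  (∃n ∀k (¬G(k) ∨ ¬G(n))) ∨ (∀n ∀k (¬G(k) ∧ ¬G(n)))
Rename bound variables to avoid capture: n↦z, k↦v1.
  (∃n ∀k (¬G(k) ∨ ¬G(n))) ∨ (∀z ∀v1 (¬G(v1) ∧ ¬G(z)))
Pull the quantifiers to the front (each side's bound variable is not free in the other side):
  ∃n ∀k ∀z ∀v1 (¬G(k) ∨ ¬G(n) ∨ ¬G(v1) ∧ ¬G(z))
The prefix is ∃n ∀k ∀z ∀v1: 3 universal, 1 existential.

1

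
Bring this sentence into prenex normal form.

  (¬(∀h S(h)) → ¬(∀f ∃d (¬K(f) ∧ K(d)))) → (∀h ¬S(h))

∃h ∀f ∃d ∀x (¬S(h) ∧ ¬K(f) ∧ K(d) ∨ ¬S(x))

Eliminate → and ↔ using ¬ and ∨.
  ¬(¬¬(∀h S(h)) ∨ ¬(∀f ∃d (¬K(f) ∧ K(d)))) ∨ (∀h ¬S(h))
Move each ¬ inward, flipping quantifiers it crosses:
  (∃h ¬S(h)) ∧ (∀f ∃d (¬K(f) ∧ K(d))) ∨ (∀h ¬S(h))
Give each quantifier a distinct variable: h↦x.
  (∃h ¬S(h)) ∧ (∀f ∃d (¬K(f) ∧ K(d))) ∨ (∀x ¬S(x))
Extract every quantifier outward, since the variables are now distinct and don't occur free across branches:
  ∃h ∀f ∃d ∀x (¬S(h) ∧ ¬K(f) ∧ K(d) ∨ ¬S(x))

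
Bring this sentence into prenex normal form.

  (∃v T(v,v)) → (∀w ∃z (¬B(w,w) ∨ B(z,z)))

∀v ∀w ∃z (¬T(v,v) ∨ ¬B(w,w) ∨ B(z,z))

Eliminate → and ↔ using ¬ and ∨.
  ¬(∃v T(v,v)) ∨ (∀w ∃z (¬B(w,w) ∨ B(z,z)))
Drive negations inward (¬∀x A ≡ ∃x ¬A, ¬∃x A ≡ ∀x ¬A, De Morgan for ∧/∨):
  (∀v ¬T(v,v)) ∨ (∀w ∃z (¬B(w,w) ∨ B(z,z)))
All bound variables are already distinct, so no renaming is needed.
Pull the quantifiers to the front (each side's bound variable is not free in the other side):
  ∀v ∀w ∃z (¬T(v,v) ∨ ¬B(w,w) ∨ B(z,z))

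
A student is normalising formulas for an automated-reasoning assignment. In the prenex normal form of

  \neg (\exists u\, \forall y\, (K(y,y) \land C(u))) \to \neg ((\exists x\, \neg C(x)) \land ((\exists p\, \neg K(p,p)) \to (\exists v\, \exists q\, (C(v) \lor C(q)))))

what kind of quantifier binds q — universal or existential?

universal

First replace A → B with ¬A ∨ B.
  \neg \neg (\exists u\, \forall y\, (K(y,y) \land C(u))) \lor \neg ((\exists x\, \neg C(x)) \land (\neg (\exists p\, \neg K(p,p)) \lor (\exists v\, \exists q\, (C(v) \lor C(q)))))
Move each ¬ inward, flipping quantifiers it crosses:
  (\exists u\, \forall y\, (K(y,y) \land C(u))) \lor (\forall x\, C(x)) \lor (\exists p\, \neg K(p,p)) \land (\forall v\, \forall q\, (\neg C(v) \land \neg C(q)))
Pull the quantifiers to the front (each side's bound variable is not free in the other side):
  \exists u\, \forall y\, \forall x\, \exists p\, \forall v\, \forall q\, (K(y,y) \land C(u) \lor C(x) \lor \neg K(p,p) \land \neg C(v) \land \neg C(q))
The quantifier \exists q sits under an odd number of negations (counting the antecedent side of each →), so it flips to \forall q.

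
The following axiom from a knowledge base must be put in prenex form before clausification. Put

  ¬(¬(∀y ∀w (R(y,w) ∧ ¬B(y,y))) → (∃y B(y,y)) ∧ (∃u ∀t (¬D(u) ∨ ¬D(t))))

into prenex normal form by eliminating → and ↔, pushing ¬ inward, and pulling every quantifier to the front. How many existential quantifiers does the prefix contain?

Rewrite implications/biconditionals: A → B as ¬A ∨ B.
  ¬(¬¬(∀y ∀w (R(y,w) ∧ ¬B(y,y))) ∨ (∃y B(y,y)) ∧ (∃u ∀t (¬D(u) ∨ ¬D(t))))
Move each ¬ inward, flipping quantifiers it crosses:
  (∃y ∃w (¬R(y,w) ∨ B(y,y))) ∧ ((∀y ¬B(y,y)) ∨ (∀u ∃t (D(u) ∧ D(t))))
Standardize variables apart so no two quantifiers bind the same name: y↦v1.
  (∃y ∃w (¬R(y,w) ∨ B(y,y))) ∧ ((∀v1 ¬B(v1,v1)) ∨ (∀u ∃t (D(u) ∧ D(t))))
Extract every quantifier outward, since the variables are now distinct and don't occur free across branches:
  ∃y ∃w ∀v1 ∀u ∃t ((¬R(y,w) ∨ B(y,y)) ∧ (¬B(v1,v1) ∨ D(u) ∧ D(t)))
The prefix is ∃y ∃w ∀v1 ∀u ∃t: 2 universal, 3 existential.

3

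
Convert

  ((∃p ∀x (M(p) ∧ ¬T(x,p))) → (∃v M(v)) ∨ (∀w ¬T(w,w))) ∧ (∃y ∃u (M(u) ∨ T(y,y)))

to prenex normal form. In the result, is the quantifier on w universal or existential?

universal

Eliminate → and ↔ using ¬ and ∨.
  (¬(∃p ∀x (M(p) ∧ ¬T(x,p))) ∨ (∃v M(v)) ∨ (∀w ¬T(w,w))) ∧ (∃y ∃u (M(u) ∨ T(y,y)))
Drive negations inward (¬∀x A ≡ ∃x ¬A, ¬∃x A ≡ ∀x ¬A, De Morgan for ∧/∨):
  ((∀p ∃x (¬M(p) ∨ T(x,p))) ∨ (∃v M(v)) ∨ (∀w ¬T(w,w))) ∧ (∃y ∃u (M(u) ∨ T(y,y)))
All bound variables are already distinct, so no renaming is needed.
Pull the quantifiers to the front (each side's bound variable is not free in the other side):
  ∀p ∃x ∃v ∀w ∃y ∃u ((¬M(p) ∨ T(x,p) ∨ M(v) ∨ ¬T(w,w)) ∧ (M(u) ∨ T(y,y)))
The quantifier ∀w sits under an even number of negations (counting the antecedent side of each →), so it remains universal.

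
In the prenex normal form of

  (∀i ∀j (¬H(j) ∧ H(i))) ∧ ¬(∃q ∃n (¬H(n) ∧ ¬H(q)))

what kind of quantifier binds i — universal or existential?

Drive negations inward (¬∀x A ≡ ∃x ¬A, ¬∃x A ≡ ∀x ¬A, De Morgan for ∧/∨):
  (∀i ∀j (¬H(j) ∧ H(i))) ∧ (∀q ∀n (H(n) ∨ H(q)))
All bound variables are already distinct, so no renaming is needed.
Extract every quantifier outward, since the variables are now distinct and don't occur free across branches:
  ∀i ∀j ∀q ∀n (¬H(j) ∧ H(i) ∧ (H(n) ∨ H(q)))
The quantifier ∀i sits under an even number of negations, so it remains universal.

universal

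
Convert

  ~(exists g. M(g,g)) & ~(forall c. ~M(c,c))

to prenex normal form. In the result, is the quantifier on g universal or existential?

universal

Move each ¬ inward, flipping quantifiers it crosses:
  (forall g. ~M(g,g)) & (exists c. M(c,c))
Finally move all quantifiers to the prefix:
  forall g. exists c. (~M(g,g) & M(c,c))
The quantifier exists g sits under an odd number of negations, so it flips to forall g.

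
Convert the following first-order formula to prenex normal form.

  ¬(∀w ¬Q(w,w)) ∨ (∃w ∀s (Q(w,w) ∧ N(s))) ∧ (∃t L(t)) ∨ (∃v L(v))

Push ¬ through the quantifiers and connectives to reach negation normal form:
  (∃w Q(w,w)) ∨ (∃w ∀s (Q(w,w) ∧ N(s))) ∧ (∃t L(t)) ∨ (∃v L(v))
Standardize variables apart so no two quantifiers bind the same name: w↦r.
  (∃w Q(w,w)) ∨ (∃r ∀s (Q(r,r) ∧ N(s))) ∧ (∃t L(t)) ∨ (∃v L(v))
Finally move all quantifiers to the prefix:
  ∃w ∃r ∀s ∃t ∃v (Q(w,w) ∨ Q(r,r) ∧ N(s) ∧ L(t) ∨ L(v))

∃w ∃r ∀s ∃t ∃v (Q(w,w) ∨ Q(r,r) ∧ N(s) ∧ L(t) ∨ L(v))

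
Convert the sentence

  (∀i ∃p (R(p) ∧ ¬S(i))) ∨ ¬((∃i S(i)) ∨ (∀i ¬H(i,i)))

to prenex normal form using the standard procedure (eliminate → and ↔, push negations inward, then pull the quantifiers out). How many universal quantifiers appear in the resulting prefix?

2

Push ¬ through the quantifiers and connectives to reach negation normal form:
  (∀i ∃p (R(p) ∧ ¬S(i))) ∨ (∀i ¬S(i)) ∧ (∃i H(i,i))
Rename bound variables to avoid capture: i↦a, i↦y1.
  (∀i ∃p (R(p) ∧ ¬S(i))) ∨ (∀a ¬S(a)) ∧ (∃y1 H(y1,y1))
Finally move all quantifiers to the prefix:
  ∀i ∃p ∀a ∃y1 (R(p) ∧ ¬S(i) ∨ ¬S(a) ∧ H(y1,y1))
The prefix is ∀i ∃p ∀a ∃y1: 2 universal, 2 existential.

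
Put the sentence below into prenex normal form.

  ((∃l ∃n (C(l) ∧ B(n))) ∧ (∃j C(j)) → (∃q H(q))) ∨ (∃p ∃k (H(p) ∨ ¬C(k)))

∀l ∀n ∀j ∃q ∃p ∃k (¬C(l) ∨ ¬B(n) ∨ ¬C(j) ∨ H(q) ∨ H(p) ∨ ¬C(k))

Eliminate → and ↔ using ¬ and ∨.
  ¬((∃l ∃n (C(l) ∧ B(n))) ∧ (∃j C(j))) ∨ (∃q H(q)) ∨ (∃p ∃k (H(p) ∨ ¬C(k)))
Move each ¬ inward, flipping quantifiers it crosses:
  (∀l ∀n (¬C(l) ∨ ¬B(n))) ∨ (∀j ¬C(j)) ∨ (∃q H(q)) ∨ (∃p ∃k (H(p) ∨ ¬C(k)))
Finally move all quantifiers to the prefix:
  ∀l ∀n ∀j ∃q ∃p ∃k (¬C(l) ∨ ¬B(n) ∨ ¬C(j) ∨ H(q) ∨ H(p) ∨ ¬C(k))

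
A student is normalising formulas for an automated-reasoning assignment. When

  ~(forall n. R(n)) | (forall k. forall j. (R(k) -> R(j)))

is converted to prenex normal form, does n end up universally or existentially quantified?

existential

Eliminate → and ↔ using ¬ and ∨.
  ~(forall n. R(n)) | (forall k. forall j. (~R(k) | R(j)))
Push ¬ through the quantifiers and connectives to reach negation normal form:
  (exists n. ~R(n)) | (forall k. forall j. (~R(k) | R(j)))
Extract every quantifier outward, since the variables are now distinct and don't occur free across branches:
  exists n. forall k. forall j. (~R(n) | ~R(k) | R(j))
The quantifier forall n sits under an odd number of negations (counting the antecedent side of each →), so it flips to exists n.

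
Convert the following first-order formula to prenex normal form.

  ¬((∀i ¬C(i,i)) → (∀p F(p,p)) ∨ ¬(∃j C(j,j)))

Eliminate → and ↔ using ¬ and ∨.
  ¬(¬(∀i ¬C(i,i)) ∨ (∀p F(p,p)) ∨ ¬(∃j C(j,j)))
Push ¬ through the quantifiers and connectives to reach negation normal form:
  (∀i ¬C(i,i)) ∧ (∃p ¬F(p,p)) ∧ (∃j C(j,j))
Pull the quantifiers to the front (each side's bound variable is not free in the other side):
  ∀i ∃p ∃j (¬C(i,i) ∧ ¬F(p,p) ∧ C(j,j))

∀i ∃p ∃j (¬C(i,i) ∧ ¬F(p,p) ∧ C(j,j))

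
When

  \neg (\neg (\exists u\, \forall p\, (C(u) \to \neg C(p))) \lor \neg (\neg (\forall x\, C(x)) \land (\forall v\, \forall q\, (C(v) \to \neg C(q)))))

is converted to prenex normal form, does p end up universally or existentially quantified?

universal

First replace A → B with ¬A ∨ B.
  \neg (\neg (\exists u\, \forall p\, (\neg C(u) \lor \neg C(p))) \lor \neg (\neg (\forall x\, C(x)) \land (\forall v\, \forall q\, (\neg C(v) \lor \neg C(q)))))
Move each ¬ inward, flipping quantifiers it crosses:
  (\exists u\, \forall p\, (\neg C(u) \lor \neg C(p))) \land (\exists x\, \neg C(x)) \land (\forall v\, \forall q\, (\neg C(v) \lor \neg C(q)))
All bound variables are already distinct, so no renaming is needed.
Pull the quantifiers to the front (each side's bound variable is not free in the other side):
  \exists u\, \forall p\, \exists x\, \forall v\, \forall q\, ((\neg C(u) \lor \neg C(p)) \land \neg C(x) \land (\neg C(v) \lor \neg C(q)))
The quantifier \forall p sits under an even number of negations (counting the antecedent side of each →), so it remains universal.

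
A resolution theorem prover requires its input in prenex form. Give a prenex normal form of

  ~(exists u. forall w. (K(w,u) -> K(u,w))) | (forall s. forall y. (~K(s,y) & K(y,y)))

forall u. exists w. forall s. forall y. (K(w,u) & ~K(u,w) | ~K(s,y) & K(y,y))

First replace A → B with ¬A ∨ B.
  ~(exists u. forall w. (~K(w,u) | K(u,w))) | (forall s. forall y. (~K(s,y) & K(y,y)))
Push ¬ through the quantifiers and connectives to reach negation normal form:
  (forall u. exists w. (K(w,u) & ~K(u,w))) | (forall s. forall y. (~K(s,y) & K(y,y)))
All bound variables are already distinct, so no renaming is needed.
Finally move all quantifiers to the prefix:
  forall u. exists w. forall s. forall y. (K(w,u) & ~K(u,w) | ~K(s,y) & K(y,y))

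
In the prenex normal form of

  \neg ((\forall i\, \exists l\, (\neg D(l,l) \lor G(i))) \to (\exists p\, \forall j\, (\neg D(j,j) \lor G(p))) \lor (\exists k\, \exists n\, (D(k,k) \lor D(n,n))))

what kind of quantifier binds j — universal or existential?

Rewrite implications/biconditionals: A → B as ¬A ∨ B.
  \neg (\neg (\forall i\, \exists l\, (\neg D(l,l) \lor G(i))) \lor (\exists p\, \forall j\, (\neg D(j,j) \lor G(p))) \lor (\exists k\, \exists n\, (D(k,k) \lor D(n,n))))
Push ¬ through the quantifiers and connectives to reach negation normal form:
  (\forall i\, \exists l\, (\neg D(l,l) \lor G(i))) \land (\forall p\, \exists j\, (D(j,j) \land \neg G(p))) \land (\forall k\, \forall n\, (\neg D(k,k) \land \neg D(n,n)))
All bound variables are already distinct, so no renaming is needed.
Extract every quantifier outward, since the variables are now distinct and don't occur free across branches:
  \forall i\, \exists l\, \forall p\, \exists j\, \forall k\, \forall n\, ((\neg D(l,l) \lor G(i)) \land D(j,j) \land \neg G(p) \land \neg D(k,k) \land \neg D(n,n))
The quantifier \forall j sits under an odd number of negations (counting the antecedent side of each →), so it flips to \exists j.

existential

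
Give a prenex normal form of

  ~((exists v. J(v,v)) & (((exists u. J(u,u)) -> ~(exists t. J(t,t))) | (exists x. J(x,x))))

Eliminate → and ↔ using ¬ and ∨.
  ~((exists v. J(v,v)) & (~(exists u. J(u,u)) | ~(exists t. J(t,t)) | (exists x. J(x,x))))
Push ¬ through the quantifiers and connectives to reach negation normal form:
  (forall v. ~J(v,v)) | (exists u. J(u,u)) & (exists t. J(t,t)) & (forall x. ~J(x,x))
Finally move all quantifiers to the prefix:
  forall v. exists u. exists t. forall x. (~J(v,v) | J(u,u) & J(t,t) & ~J(x,x))

forall v. exists u. exists t. forall x. (~J(v,v) | J(u,u) & J(t,t) & ~J(x,x))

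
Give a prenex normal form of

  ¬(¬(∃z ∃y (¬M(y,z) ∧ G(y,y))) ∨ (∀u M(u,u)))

Drive negations inward (¬∀x A ≡ ∃x ¬A, ¬∃x A ≡ ∀x ¬A, De Morgan for ∧/∨):
  (∃z ∃y (¬M(y,z) ∧ G(y,y))) ∧ (∃u ¬M(u,u))
All bound variables are already distinct, so no renaming is needed.
Finally move all quantifiers to the prefix:
  ∃z ∃y ∃u (¬M(y,z) ∧ G(y,y) ∧ ¬M(u,u))

∃z ∃y ∃u (¬M(y,z) ∧ G(y,y) ∧ ¬M(u,u))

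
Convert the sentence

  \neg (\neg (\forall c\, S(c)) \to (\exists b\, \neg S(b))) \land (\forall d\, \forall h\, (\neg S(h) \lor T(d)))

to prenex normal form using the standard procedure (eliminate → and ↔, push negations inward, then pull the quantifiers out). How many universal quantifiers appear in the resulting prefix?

Eliminate → and ↔ using ¬ and ∨.
  \neg (\neg \neg (\forall c\, S(c)) \lor (\exists b\, \neg S(b))) \land (\forall d\, \forall h\, (\neg S(h) \lor T(d)))
Move each ¬ inward, flipping quantifiers it crosses:
  (\exists c\, \neg S(c)) \land (\forall b\, S(b)) \land (\forall d\, \forall h\, (\neg S(h) \lor T(d)))
All bound variables are already distinct, so no renaming is needed.
Extract every quantifier outward, since the variables are now distinct and don't occur free across branches:
  \exists c\, \forall b\, \forall d\, \forall h\, (\neg S(c) \land S(b) \land (\neg S(h) \lor T(d)))
The prefix is \exists c \forall b \forall d \forall h: 3 universal, 1 existential.

3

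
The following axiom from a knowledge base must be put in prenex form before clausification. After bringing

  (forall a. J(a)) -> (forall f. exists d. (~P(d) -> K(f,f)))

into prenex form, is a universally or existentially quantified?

existential

First replace A → B with ¬A ∨ B.
  ~(forall a. J(a)) | (forall f. exists d. (~~P(d) | K(f,f)))
Push ¬ through the quantifiers and connectives to reach negation normal form:
  (exists a. ~J(a)) | (forall f. exists d. (P(d) | K(f,f)))
All bound variables are already distinct, so no renaming is needed.
Finally move all quantifiers to the prefix:
  exists a. forall f. exists d. (~J(a) | P(d) | K(f,f))
The quantifier forall a sits under an odd number of negations (counting the antecedent side of each →), so it flips to exists a.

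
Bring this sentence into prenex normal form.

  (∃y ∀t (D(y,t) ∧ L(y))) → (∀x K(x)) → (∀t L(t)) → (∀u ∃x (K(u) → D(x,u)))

∀y ∃t ∃x ∃p ∀u ∃z (¬D(y,t) ∨ ¬L(y) ∨ ¬K(x) ∨ ¬L(p) ∨ ¬K(u) ∨ D(z,u))

Rewrite implications/biconditionals: A → B as ¬A ∨ B.
  ¬(∃y ∀t (D(y,t) ∧ L(y))) ∨ ¬(∀x K(x)) ∨ ¬(∀t L(t)) ∨ (∀u ∃x (¬K(u) ∨ D(x,u)))
Move each ¬ inward, flipping quantifiers it crosses:
  (∀y ∃t (¬D(y,t) ∨ ¬L(y))) ∨ (∃x ¬K(x)) ∨ (∃t ¬L(t)) ∨ (∀u ∃x (¬K(u) ∨ D(x,u)))
Give each quantifier a distinct variable: t↦p, x↦z.
  (∀y ∃t (¬D(y,t) ∨ ¬L(y))) ∨ (∃x ¬K(x)) ∨ (∃p ¬L(p)) ∨ (∀u ∃z (¬K(u) ∨ D(z,u)))
Finally move all quantifiers to the prefix:
  ∀y ∃t ∃x ∃p ∀u ∃z (¬D(y,t) ∨ ¬L(y) ∨ ¬K(x) ∨ ¬L(p) ∨ ¬K(u) ∨ D(z,u))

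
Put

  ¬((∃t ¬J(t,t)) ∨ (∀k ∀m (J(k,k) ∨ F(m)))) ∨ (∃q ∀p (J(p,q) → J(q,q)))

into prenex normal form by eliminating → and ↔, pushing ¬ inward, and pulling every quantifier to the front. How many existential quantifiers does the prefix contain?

3

Eliminate → and ↔ using ¬ and ∨.
  ¬((∃t ¬J(t,t)) ∨ (∀k ∀m (J(k,k) ∨ F(m)))) ∨ (∃q ∀p (¬J(p,q) ∨ J(q,q)))
Drive negations inward (¬∀x A ≡ ∃x ¬A, ¬∃x A ≡ ∀x ¬A, De Morgan for ∧/∨):
  (∀t J(t,t)) ∧ (∃k ∃m (¬J(k,k) ∧ ¬F(m))) ∨ (∃q ∀p (¬J(p,q) ∨ J(q,q)))
All bound variables are already distinct, so no renaming is needed.
Finally move all quantifiers to the prefix:
  ∀t ∃k ∃m ∃q ∀p (J(t,t) ∧ ¬J(k,k) ∧ ¬F(m) ∨ ¬J(p,q) ∨ J(q,q))
The prefix is ∀t ∃k ∃m ∃q ∀p: 2 universal, 3 existential.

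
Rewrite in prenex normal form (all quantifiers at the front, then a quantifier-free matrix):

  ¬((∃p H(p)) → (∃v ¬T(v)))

∃p ∀v (H(p) ∧ T(v))

First replace A → B with ¬A ∨ B.
  ¬(¬(∃p H(p)) ∨ (∃v ¬T(v)))
Move each ¬ inward, flipping quantifiers it crosses:
  (∃p H(p)) ∧ (∀v T(v))
Finally move all quantifiers to the prefix:
  ∃p ∀v (H(p) ∧ T(v))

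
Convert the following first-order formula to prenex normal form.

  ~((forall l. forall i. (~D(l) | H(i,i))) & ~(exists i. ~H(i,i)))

Drive negations inward (¬∀x A ≡ ∃x ¬A, ¬∃x A ≡ ∀x ¬A, De Morgan for ∧/∨):
  (exists l. exists i. (D(l) & ~H(i,i))) | (exists i. ~H(i,i))
Rename bound variables to avoid capture: i↦y.
  (exists l. exists i. (D(l) & ~H(i,i))) | (exists y. ~H(y,y))
Finally move all quantifiers to the prefix:
  exists l. exists i. exists y. (D(l) & ~H(i,i) | ~H(y,y))

exists l. exists i. exists y. (D(l) & ~H(i,i) | ~H(y,y))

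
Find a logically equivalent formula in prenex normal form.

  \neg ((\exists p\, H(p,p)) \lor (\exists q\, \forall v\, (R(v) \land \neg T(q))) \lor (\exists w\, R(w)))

Move each ¬ inward, flipping quantifiers it crosses:
  (\forall p\, \neg H(p,p)) \land (\forall q\, \exists v\, (\neg R(v) \lor T(q))) \land (\forall w\, \neg R(w))
All bound variables are already distinct, so no renaming is needed.
Extract every quantifier outward, since the variables are now distinct and don't occur free across branches:
  \forall p\, \forall q\, \exists v\, \forall w\, (\neg H(p,p) \land (\neg R(v) \lor T(q)) \land \neg R(w))

\forall p\, \forall q\, \exists v\, \forall w\, (\neg H(p,p) \land (\neg R(v) \lor T(q)) \land \neg R(w))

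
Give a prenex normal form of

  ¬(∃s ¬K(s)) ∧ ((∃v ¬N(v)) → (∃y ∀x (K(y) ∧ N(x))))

First replace A → B with ¬A ∨ B.
  ¬(∃s ¬K(s)) ∧ (¬(∃v ¬N(v)) ∨ (∃y ∀x (K(y) ∧ N(x))))
Push ¬ through the quantifiers and connectives to reach negation normal form:
  (∀s K(s)) ∧ ((∀v N(v)) ∨ (∃y ∀x (K(y) ∧ N(x))))
Extract every quantifier outward, since the variables are now distinct and don't occur free across branches:
  ∀s ∀v ∃y ∀x (K(s) ∧ (N(v) ∨ K(y) ∧ N(x)))

∀s ∀v ∃y ∀x (K(s) ∧ (N(v) ∨ K(y) ∧ N(x)))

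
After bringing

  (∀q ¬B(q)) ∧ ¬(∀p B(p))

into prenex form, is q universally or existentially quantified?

Move each ¬ inward, flipping quantifiers it crosses:
  (∀q ¬B(q)) ∧ (∃p ¬B(p))
Pull the quantifiers to the front (each side's bound variable is not free in the other side):
  ∀q ∃p (¬B(q) ∧ ¬B(p))
The quantifier ∀q sits under an even number of negations, so it remains universal.

universal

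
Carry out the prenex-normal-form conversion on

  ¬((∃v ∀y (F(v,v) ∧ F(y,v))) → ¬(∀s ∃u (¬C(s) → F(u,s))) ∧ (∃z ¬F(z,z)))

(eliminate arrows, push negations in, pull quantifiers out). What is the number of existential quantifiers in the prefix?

2

First replace A → B with ¬A ∨ B.
  ¬(¬(∃v ∀y (F(v,v) ∧ F(y,v))) ∨ ¬(∀s ∃u (¬¬C(s) ∨ F(u,s))) ∧ (∃z ¬F(z,z)))
Drive negations inward (¬∀x A ≡ ∃x ¬A, ¬∃x A ≡ ∀x ¬A, De Morgan for ∧/∨):
  (∃v ∀y (F(v,v) ∧ F(y,v))) ∧ ((∀s ∃u (C(s) ∨ F(u,s))) ∨ (∀z F(z,z)))
Extract every quantifier outward, since the variables are now distinct and don't occur free across branches:
  ∃v ∀y ∀s ∃u ∀z (F(v,v) ∧ F(y,v) ∧ (C(s) ∨ F(u,s) ∨ F(z,z)))
The prefix is ∃v ∀y ∀s ∃u ∀z: 3 universal, 2 existential.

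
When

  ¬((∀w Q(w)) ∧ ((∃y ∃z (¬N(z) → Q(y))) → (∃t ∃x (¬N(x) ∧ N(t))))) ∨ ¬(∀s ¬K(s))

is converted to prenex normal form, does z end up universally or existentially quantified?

existential

First replace A → B with ¬A ∨ B.
  ¬((∀w Q(w)) ∧ (¬(∃y ∃z (¬¬N(z) ∨ Q(y))) ∨ (∃t ∃x (¬N(x) ∧ N(t))))) ∨ ¬(∀s ¬K(s))
Move each ¬ inward, flipping quantifiers it crosses:
  (∃w ¬Q(w)) ∨ (∃y ∃z (N(z) ∨ Q(y))) ∧ (∀t ∀x (N(x) ∨ ¬N(t))) ∨ (∃s K(s))
Extract every quantifier outward, since the variables are now distinct and don't occur free across branches:
  ∃w ∃y ∃z ∀t ∀x ∃s (¬Q(w) ∨ (N(z) ∨ Q(y)) ∧ (N(x) ∨ ¬N(t)) ∨ K(s))
The quantifier ∃z sits under an even number of negations (counting the antecedent side of each →), so it remains existential.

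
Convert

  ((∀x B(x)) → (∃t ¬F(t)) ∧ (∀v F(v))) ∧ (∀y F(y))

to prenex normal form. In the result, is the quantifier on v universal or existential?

Eliminate → and ↔ using ¬ and ∨.
  (¬(∀x B(x)) ∨ (∃t ¬F(t)) ∧ (∀v F(v))) ∧ (∀y F(y))
Push ¬ through the quantifiers and connectives to reach negation normal form:
  ((∃x ¬B(x)) ∨ (∃t ¬F(t)) ∧ (∀v F(v))) ∧ (∀y F(y))
All bound variables are already distinct, so no renaming is needed.
Finally move all quantifiers to the prefix:
  ∃x ∃t ∀v ∀y ((¬B(x) ∨ ¬F(t) ∧ F(v)) ∧ F(y))
The quantifier ∀v sits under an even number of negations (counting the antecedent side of each →), so it remains universal.

universal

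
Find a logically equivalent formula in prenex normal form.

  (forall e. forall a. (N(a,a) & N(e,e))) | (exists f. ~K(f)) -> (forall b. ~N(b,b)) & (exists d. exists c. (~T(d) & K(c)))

exists e. exists a. forall f. forall b. exists d. exists c. ((~N(a,a) | ~N(e,e)) & K(f) | ~N(b,b) & ~T(d) & K(c))

Rewrite implications/biconditionals: A → B as ¬A ∨ B.
  ~((forall e. forall a. (N(a,a) & N(e,e))) | (exists f. ~K(f))) | (forall b. ~N(b,b)) & (exists d. exists c. (~T(d) & K(c)))
Drive negations inward (¬∀x A ≡ ∃x ¬A, ¬∃x A ≡ ∀x ¬A, De Morgan for ∧/∨):
  (exists e. exists a. (~N(a,a) | ~N(e,e))) & (forall f. K(f)) | (forall b. ~N(b,b)) & (exists d. exists c. (~T(d) & K(c)))
All bound variables are already distinct, so no renaming is needed.
Extract every quantifier outward, since the variables are now distinct and don't occur free across branches:
  exists e. exists a. forall f. forall b. exists d. exists c. ((~N(a,a) | ~N(e,e)) & K(f) | ~N(b,b) & ~T(d) & K(c))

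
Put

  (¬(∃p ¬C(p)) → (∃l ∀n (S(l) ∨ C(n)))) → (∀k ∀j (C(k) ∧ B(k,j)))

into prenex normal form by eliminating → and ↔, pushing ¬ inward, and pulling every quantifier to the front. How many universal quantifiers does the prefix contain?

4

Rewrite implications/biconditionals: A → B as ¬A ∨ B.
  ¬(¬¬(∃p ¬C(p)) ∨ (∃l ∀n (S(l) ∨ C(n)))) ∨ (∀k ∀j (C(k) ∧ B(k,j)))
Move each ¬ inward, flipping quantifiers it crosses:
  (∀p C(p)) ∧ (∀l ∃n (¬S(l) ∧ ¬C(n))) ∨ (∀k ∀j (C(k) ∧ B(k,j)))
Pull the quantifiers to the front (each side's bound variable is not free in the other side):
  ∀p ∀l ∃n ∀k ∀j (C(p) ∧ ¬S(l) ∧ ¬C(n) ∨ C(k) ∧ B(k,j))
The prefix is ∀p ∀l ∃n ∀k ∀j: 4 universal, 1 existential.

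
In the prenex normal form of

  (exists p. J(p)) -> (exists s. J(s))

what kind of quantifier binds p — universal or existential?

universal

First replace A → B with ¬A ∨ B.
  ~(exists p. J(p)) | (exists s. J(s))
Move each ¬ inward, flipping quantifiers it crosses:
  (forall p. ~J(p)) | (exists s. J(s))
All bound variables are already distinct, so no renaming is needed.
Extract every quantifier outward, since the variables are now distinct and don't occur free across branches:
  forall p. exists s. (~J(p) | J(s))
The quantifier exists p sits under an odd number of negations (counting the antecedent side of each →), so it flips to forall p.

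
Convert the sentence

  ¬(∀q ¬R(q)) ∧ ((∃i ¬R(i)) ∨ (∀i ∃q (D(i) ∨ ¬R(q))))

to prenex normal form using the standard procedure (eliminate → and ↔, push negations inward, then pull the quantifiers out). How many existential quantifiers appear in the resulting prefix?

Push ¬ through the quantifiers and connectives to reach negation normal form:
  (∃q R(q)) ∧ ((∃i ¬R(i)) ∨ (∀i ∃q (D(i) ∨ ¬R(q))))
Rename bound variables to avoid capture: i↦u, q↦x.
  (∃q R(q)) ∧ ((∃i ¬R(i)) ∨ (∀u ∃x (D(u) ∨ ¬R(x))))
Pull the quantifiers to the front (each side's bound variable is not free in the other side):
  ∃q ∃i ∀u ∃x (R(q) ∧ (¬R(i) ∨ D(u) ∨ ¬R(x)))
The prefix is ∃q ∃i ∀u ∃x: 1 universal, 3 existential.

3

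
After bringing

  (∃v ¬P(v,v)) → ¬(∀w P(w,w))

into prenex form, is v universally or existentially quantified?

Rewrite implications/biconditionals: A → B as ¬A ∨ B.
  ¬(∃v ¬P(v,v)) ∨ ¬(∀w P(w,w))
Push ¬ through the quantifiers and connectives to reach negation normal form:
  (∀v P(v,v)) ∨ (∃w ¬P(w,w))
All bound variables are already distinct, so no renaming is needed.
Finally move all quantifiers to the prefix:
  ∀v ∃w (P(v,v) ∨ ¬P(w,w))
The quantifier ∃v sits under an odd number of negations (counting the antecedent side of each →), so it flips to ∀v.

universal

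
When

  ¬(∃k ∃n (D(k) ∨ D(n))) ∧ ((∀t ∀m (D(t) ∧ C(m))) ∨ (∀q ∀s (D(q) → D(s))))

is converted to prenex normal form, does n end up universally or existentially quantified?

universal

Rewrite implications/biconditionals: A → B as ¬A ∨ B.
  ¬(∃k ∃n (D(k) ∨ D(n))) ∧ ((∀t ∀m (D(t) ∧ C(m))) ∨ (∀q ∀s (¬D(q) ∨ D(s))))
Push ¬ through the quantifiers and connectives to reach negation normal form:
  (∀k ∀n (¬D(k) ∧ ¬D(n))) ∧ ((∀t ∀m (D(t) ∧ C(m))) ∨ (∀q ∀s (¬D(q) ∨ D(s))))
All bound variables are already distinct, so no renaming is needed.
Finally move all quantifiers to the prefix:
  ∀k ∀n ∀t ∀m ∀q ∀s (¬D(k) ∧ ¬D(n) ∧ (D(t) ∧ C(m) ∨ ¬D(q) ∨ D(s)))
The quantifier ∃n sits under an odd number of negations (counting the antecedent side of each →), so it flips to ∀n.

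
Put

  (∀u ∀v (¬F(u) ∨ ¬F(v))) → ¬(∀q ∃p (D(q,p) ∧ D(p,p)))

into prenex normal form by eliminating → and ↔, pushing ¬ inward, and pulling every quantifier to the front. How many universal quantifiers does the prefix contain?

1

First replace A → B with ¬A ∨ B.
  ¬(∀u ∀v (¬F(u) ∨ ¬F(v))) ∨ ¬(∀q ∃p (D(q,p) ∧ D(p,p)))
Drive negations inward (¬∀x A ≡ ∃x ¬A, ¬∃x A ≡ ∀x ¬A, De Morgan for ∧/∨):
  (∃u ∃v (F(u) ∧ F(v))) ∨ (∃q ∀p (¬D(q,p) ∨ ¬D(p,p)))
Extract every quantifier outward, since the variables are now distinct and don't occur free across branches:
  ∃u ∃v ∃q ∀p (F(u) ∧ F(v) ∨ ¬D(q,p) ∨ ¬D(p,p))
The prefix is ∃u ∃v ∃q ∀p: 1 universal, 3 existential.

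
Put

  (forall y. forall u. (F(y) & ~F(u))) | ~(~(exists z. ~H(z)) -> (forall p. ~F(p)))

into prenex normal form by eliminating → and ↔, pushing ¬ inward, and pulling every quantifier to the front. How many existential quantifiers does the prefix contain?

1

Rewrite implications/biconditionals: A → B as ¬A ∨ B.
  (forall y. forall u. (F(y) & ~F(u))) | ~(~~(exists z. ~H(z)) | (forall p. ~F(p)))
Drive negations inward (¬∀x A ≡ ∃x ¬A, ¬∃x A ≡ ∀x ¬A, De Morgan for ∧/∨):
  (forall y. forall u. (F(y) & ~F(u))) | (forall z. H(z)) & (exists p. F(p))
All bound variables are already distinct, so no renaming is needed.
Pull the quantifiers to the front (each side's bound variable is not free in the other side):
  forall y. forall u. forall z. exists p. (F(y) & ~F(u) | H(z) & F(p))
The prefix is forall y forall u forall z exists p: 3 universal, 1 existential.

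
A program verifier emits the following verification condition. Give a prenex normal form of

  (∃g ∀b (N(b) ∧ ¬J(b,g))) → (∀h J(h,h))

First replace A → B with ¬A ∨ B.
  ¬(∃g ∀b (N(b) ∧ ¬J(b,g))) ∨ (∀h J(h,h))
Push ¬ through the quantifiers and connectives to reach negation normal form:
  (∀g ∃b (¬N(b) ∨ J(b,g))) ∨ (∀h J(h,h))
All bound variables are already distinct, so no renaming is needed.
Extract every quantifier outward, since the variables are now distinct and don't occur free across branches:
  ∀g ∃b ∀h (¬N(b) ∨ J(b,g) ∨ J(h,h))

∀g ∃b ∀h (¬N(b) ∨ J(b,g) ∨ J(h,h))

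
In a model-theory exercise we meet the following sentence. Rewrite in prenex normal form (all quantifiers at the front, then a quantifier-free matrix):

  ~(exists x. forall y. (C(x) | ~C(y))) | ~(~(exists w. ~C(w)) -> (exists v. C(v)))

Eliminate → and ↔ using ¬ and ∨.
  ~(exists x. forall y. (C(x) | ~C(y))) | ~(~~(exists w. ~C(w)) | (exists v. C(v)))
Drive negations inward (¬∀x A ≡ ∃x ¬A, ¬∃x A ≡ ∀x ¬A, De Morgan for ∧/∨):
  (forall x. exists y. (~C(x) & C(y))) | (forall w. C(w)) & (forall v. ~C(v))
Pull the quantifiers to the front (each side's bound variable is not free in the other side):
  forall x. exists y. forall w. forall v. (~C(x) & C(y) | C(w) & ~C(v))

forall x. exists y. forall w. forall v. (~C(x) & C(y) | C(w) & ~C(v))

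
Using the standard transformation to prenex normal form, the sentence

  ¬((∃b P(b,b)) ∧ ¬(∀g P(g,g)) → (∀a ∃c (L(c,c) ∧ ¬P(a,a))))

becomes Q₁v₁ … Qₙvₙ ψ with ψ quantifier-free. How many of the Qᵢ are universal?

Rewrite implications/biconditionals: A → B as ¬A ∨ B.
  ¬(¬((∃b P(b,b)) ∧ ¬(∀g P(g,g))) ∨ (∀a ∃c (L(c,c) ∧ ¬P(a,a))))
Drive negations inward (¬∀x A ≡ ∃x ¬A, ¬∃x A ≡ ∀x ¬A, De Morgan for ∧/∨):
  (∃b P(b,b)) ∧ (∃g ¬P(g,g)) ∧ (∃a ∀c (¬L(c,c) ∨ P(a,a)))
All bound variables are already distinct, so no renaming is needed.
Extract every quantifier outward, since the variables are now distinct and don't occur free across branches:
  ∃b ∃g ∃a ∀c (P(b,b) ∧ ¬P(g,g) ∧ (¬L(c,c) ∨ P(a,a)))
The prefix is ∃b ∃g ∃a ∀c: 1 universal, 3 existential.

1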